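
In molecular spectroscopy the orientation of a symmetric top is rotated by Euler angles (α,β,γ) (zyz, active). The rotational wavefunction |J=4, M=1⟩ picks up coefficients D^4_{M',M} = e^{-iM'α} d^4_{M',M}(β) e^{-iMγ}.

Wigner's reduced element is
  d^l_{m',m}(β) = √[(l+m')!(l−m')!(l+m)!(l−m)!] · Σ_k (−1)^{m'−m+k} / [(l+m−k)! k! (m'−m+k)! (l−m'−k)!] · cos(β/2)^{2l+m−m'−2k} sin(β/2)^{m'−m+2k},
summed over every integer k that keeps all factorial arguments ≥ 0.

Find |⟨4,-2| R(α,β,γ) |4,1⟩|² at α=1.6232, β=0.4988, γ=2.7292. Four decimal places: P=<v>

D^4_{-2,1}(1.6232,0.4988,2.7292) = e^{-i·-2·1.6232}·d^4_{-2,1}(0.4988)·e^{-i·1·2.7292}. Compute d first:
c=cos(0.4988/2)=0.969061, s=sin(0.4988/2)=0.246823; N=√[2·720·120·6]=1018.233765
k∈{3,4,5} keeps every argument non-negative
  k=3: (−1)^0·1018.2338/(72)·0.9691^5·0.2468^3 = +0.181729
  k=4: (−1)^1·1018.2338/(48)·0.9691^3·0.2468^5 = -0.017684
  k=5: (−1)^2·1018.2338/(240)·0.9691^1·0.2468^7 = +0.000229
d^4_{-2,1}(0.4988) = +0.181729 -0.017684 +0.000229 = +0.164274
|D^4_{-2,1}|² = |d^4_{-2,1}(β)|² = (+0.164274)² = 0.026986 (the z-rotation phases have unit modulus)

P=0.0270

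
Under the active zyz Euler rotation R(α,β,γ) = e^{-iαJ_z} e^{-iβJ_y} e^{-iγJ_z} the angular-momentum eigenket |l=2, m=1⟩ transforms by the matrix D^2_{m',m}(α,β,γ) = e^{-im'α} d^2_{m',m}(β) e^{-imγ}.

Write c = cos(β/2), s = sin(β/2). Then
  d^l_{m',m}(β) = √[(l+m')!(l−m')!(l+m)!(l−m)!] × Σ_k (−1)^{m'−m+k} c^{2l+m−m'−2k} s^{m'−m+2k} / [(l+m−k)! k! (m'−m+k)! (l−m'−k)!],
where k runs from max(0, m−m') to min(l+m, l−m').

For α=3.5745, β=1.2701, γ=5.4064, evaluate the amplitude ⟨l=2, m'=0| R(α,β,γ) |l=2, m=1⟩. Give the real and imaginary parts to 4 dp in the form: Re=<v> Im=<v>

Re=0.2216 Im=0.2663

D^2_{0,1}(3.5745,1.2701,5.4064) = e^{-i·0·3.5745}·d^2_{0,1}(1.2701)·e^{-i·1·5.4064}. Compute d first:
With c≡cos(β/2)=0.805042 and s≡sin(β/2)=0.593218, N=[2·2·6·1]^{1/2}=4.898979
k: max(0,(1)−(0))=1 … min(2+(1),2−(0))=2
  k=1: (−1)^0·4.8990/(2)·0.8050^3·0.5932^1 = +0.758133
  k=2: (−1)^1·4.8990/(2)·0.8050^1·0.5932^3 = -0.411658
d^2_{0,1}(1.2701) = +0.758133 -0.411658 = +0.346475
D = (+1.000000+0.000000i)·(+0.346475)·(+0.639626+0.768687i) = +0.221614+0.266331i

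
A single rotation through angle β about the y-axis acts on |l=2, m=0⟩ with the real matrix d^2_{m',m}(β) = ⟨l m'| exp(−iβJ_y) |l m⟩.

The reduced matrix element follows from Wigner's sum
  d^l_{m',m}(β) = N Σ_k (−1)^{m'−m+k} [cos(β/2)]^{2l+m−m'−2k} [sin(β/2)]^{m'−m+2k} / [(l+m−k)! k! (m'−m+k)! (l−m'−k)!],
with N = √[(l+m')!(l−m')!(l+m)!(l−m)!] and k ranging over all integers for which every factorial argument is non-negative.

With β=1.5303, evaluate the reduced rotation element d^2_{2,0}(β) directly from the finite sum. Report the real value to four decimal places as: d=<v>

d=0.6114

d^2_{2,0}(β=1.5303) via Wigner's sum:
With c≡cos(β/2)=0.721278 and s≡sin(β/2)=0.692645, N=[24·1·2·2]^{1/2}=9.797959
k: max(0,(0)−(2))=0 … min(2+(0),2−(2))=0
  k=0: (−1)^2·9.7980/(4)·0.7213^2·0.6926^2 = +0.611369
d^2_{2,0}(1.5303) = +0.611369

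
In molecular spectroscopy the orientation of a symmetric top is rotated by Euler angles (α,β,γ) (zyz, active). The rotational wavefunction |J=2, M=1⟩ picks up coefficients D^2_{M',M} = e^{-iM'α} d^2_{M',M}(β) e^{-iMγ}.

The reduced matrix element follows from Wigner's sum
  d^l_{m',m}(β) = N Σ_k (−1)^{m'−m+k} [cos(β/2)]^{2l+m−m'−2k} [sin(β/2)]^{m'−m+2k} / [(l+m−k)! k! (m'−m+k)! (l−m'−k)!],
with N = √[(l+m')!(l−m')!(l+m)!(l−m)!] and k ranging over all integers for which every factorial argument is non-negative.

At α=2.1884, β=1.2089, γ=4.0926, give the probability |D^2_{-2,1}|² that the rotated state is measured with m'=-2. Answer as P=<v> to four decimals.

P=0.0912

First d^2_{-2,1}(β=1.2089), then the phase factors e^{-i(-2)α} and e^{-i(1)γ}:
With c≡cos(β/2)=0.822815 and s≡sin(β/2)=0.568310, N=[1·24·6·1]^{1/2}=12.000000
k: max(0,(1)−(-2))=3 … min(2+(1),2−(-2))=3
  k=3: (−1)^0·12.0000/(6)·0.8228^1·0.5683^3 = +0.302056
d^2_{-2,1}(1.2089) = +0.302056
|D^2_{-2,1}|² = |d^2_{-2,1}(β)|² = (+0.302056)² = 0.091238 (the z-rotation phases have unit modulus)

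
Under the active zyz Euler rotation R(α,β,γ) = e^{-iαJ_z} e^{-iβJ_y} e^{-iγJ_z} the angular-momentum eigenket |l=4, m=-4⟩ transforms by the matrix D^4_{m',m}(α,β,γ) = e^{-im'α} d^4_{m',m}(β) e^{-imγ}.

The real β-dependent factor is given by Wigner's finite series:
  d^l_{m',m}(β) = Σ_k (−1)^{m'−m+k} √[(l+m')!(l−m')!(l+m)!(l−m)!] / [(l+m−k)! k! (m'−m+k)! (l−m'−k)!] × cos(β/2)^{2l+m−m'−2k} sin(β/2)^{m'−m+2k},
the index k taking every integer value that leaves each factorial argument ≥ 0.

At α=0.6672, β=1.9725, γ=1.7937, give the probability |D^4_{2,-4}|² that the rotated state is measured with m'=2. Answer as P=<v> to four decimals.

P=0.2938

First d^4_{2,-4}(β=1.9725), then the phase factors e^{-i(2)α} and e^{-i(-4)γ}:
Half-angle: c=0.551821, s=0.833963. N=√(720·2·1·40320)=7619.763776
Admissible k: 0..0 (factorial args all ≥0)
  k=0: (−1)^6·7619.7638/(1440)·0.5518^2·0.8340^6 = +0.542069
d^4_{2,-4}(1.9725) = +0.542069
|D^4_{2,-4}|² = |d^4_{2,-4}(β)|² = (+0.542069)² = 0.293839 (the z-rotation phases have unit modulus)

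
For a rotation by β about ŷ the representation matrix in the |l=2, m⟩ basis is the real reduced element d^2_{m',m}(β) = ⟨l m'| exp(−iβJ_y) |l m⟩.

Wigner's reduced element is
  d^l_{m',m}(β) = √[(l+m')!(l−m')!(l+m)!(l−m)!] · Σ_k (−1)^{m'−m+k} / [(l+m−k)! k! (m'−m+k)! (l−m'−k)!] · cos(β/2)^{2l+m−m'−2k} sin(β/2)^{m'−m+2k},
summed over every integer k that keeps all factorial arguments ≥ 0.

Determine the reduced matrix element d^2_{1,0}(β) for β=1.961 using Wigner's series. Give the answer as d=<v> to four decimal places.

d^2_{1,0}(β=1.961) via Wigner's sum:
c=cos(1.961/2)=0.556607, s=sin(1.961/2)=0.830776; N=√[6·1·2·2]=4.898979
k∈{0,1} keeps every argument non-negative
  k=0: (−1)^1·4.8990/(2)·0.5566^3·0.8308^1 = -0.350918
  k=1: (−1)^2·4.8990/(2)·0.5566^1·0.8308^3 = +0.781764
d^2_{1,0}(1.961) = -0.350918 +0.781764 = +0.430846

d=0.4308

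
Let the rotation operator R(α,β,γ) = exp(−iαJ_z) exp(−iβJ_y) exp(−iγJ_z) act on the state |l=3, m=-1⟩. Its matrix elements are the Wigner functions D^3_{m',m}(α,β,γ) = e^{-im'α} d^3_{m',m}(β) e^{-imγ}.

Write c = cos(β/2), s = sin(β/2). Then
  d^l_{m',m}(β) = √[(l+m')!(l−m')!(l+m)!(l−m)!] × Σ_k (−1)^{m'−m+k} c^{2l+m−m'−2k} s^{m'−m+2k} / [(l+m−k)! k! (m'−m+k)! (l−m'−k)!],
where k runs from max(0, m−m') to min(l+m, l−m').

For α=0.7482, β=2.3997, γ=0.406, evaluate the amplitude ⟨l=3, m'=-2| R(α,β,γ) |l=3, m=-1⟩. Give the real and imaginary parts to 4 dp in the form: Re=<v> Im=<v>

D^3_{-2,-1}(0.7482,2.3997,0.406) = e^{-i·-2·0.7482}·d^3_{-2,-1}(2.3997)·e^{-i·-1·0.406}. Compute d first:
c=cos(2.3997/2)=0.362498, s=sin(2.3997/2)=0.931985; N=√[1·120·2·24]=75.894664
The bounds max(0,m−m')=1 and min(l+m,l−m')=2 give 2 terms
  k=1: (−1)^0·75.8947/(24)·0.3625^5·0.9320^1 = +0.018447
  k=2: (−1)^1·75.8947/(12)·0.3625^3·0.9320^3 = -0.243877
d^3_{-2,-1}(2.3997) = +0.018447 -0.243877 = -0.225430
D = (+0.074328+0.997234i)·(-0.225430)·(+0.918708+0.394938i) = +0.073391-0.213149i

Re=0.0734 Im=-0.2131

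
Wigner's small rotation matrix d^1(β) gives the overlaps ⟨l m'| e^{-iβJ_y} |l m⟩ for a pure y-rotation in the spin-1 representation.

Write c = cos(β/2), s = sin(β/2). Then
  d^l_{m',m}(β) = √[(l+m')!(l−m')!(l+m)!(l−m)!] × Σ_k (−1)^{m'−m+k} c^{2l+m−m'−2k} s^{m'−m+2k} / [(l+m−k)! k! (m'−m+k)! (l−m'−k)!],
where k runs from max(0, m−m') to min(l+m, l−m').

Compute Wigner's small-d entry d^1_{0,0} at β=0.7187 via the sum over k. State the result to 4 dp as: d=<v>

d^1_{0,0}(β=0.7187) via Wigner's sum:
Half-angle: c=0.936126, s=0.351666. N=√(1·1·1·1)=1.000000
k∈{0,1} keeps every argument non-negative
  k=0: (−1)^0·1.0000/(1)·0.9361^2·0.3517^0 = +0.876331
  k=1: (−1)^1·1.0000/(1)·0.9361^0·0.3517^2 = -0.123669
d^1_{0,0}(0.7187) = +0.876331 -0.123669 = +0.752662

d=0.7527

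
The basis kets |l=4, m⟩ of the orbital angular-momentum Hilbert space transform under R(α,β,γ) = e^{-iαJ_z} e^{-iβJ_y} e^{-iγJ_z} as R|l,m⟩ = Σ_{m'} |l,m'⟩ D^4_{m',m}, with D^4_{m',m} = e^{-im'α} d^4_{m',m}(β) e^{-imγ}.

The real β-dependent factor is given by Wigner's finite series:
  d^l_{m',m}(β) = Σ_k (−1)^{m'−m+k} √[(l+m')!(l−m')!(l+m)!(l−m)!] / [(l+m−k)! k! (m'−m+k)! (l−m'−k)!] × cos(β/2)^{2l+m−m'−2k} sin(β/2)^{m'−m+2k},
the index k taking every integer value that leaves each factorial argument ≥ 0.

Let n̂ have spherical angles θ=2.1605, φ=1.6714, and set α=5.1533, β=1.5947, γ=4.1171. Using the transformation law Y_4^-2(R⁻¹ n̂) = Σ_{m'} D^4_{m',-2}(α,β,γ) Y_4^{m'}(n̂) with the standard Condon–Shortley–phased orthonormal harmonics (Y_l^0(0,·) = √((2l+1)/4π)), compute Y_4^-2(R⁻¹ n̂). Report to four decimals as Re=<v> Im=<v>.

Re=0.2129 Im=0.3725

Need the full column D^4_{m',-2} for m'=−4..4 at α=5.1533, β=1.5947, γ=4.1171.
cos(β/2)=0.698605, sin(β/2)=0.715507
d^4_{-4,-2}: single k=2 term ⇒ +0.314919;  D = -0.264608-0.170752i
d^4_{-3,-2}: k∈[1..2] ⇒ +0.217421 -0.684206 = -0.466785;  D = -0.061509+0.462715i
d^4_{-2,-2}: k∈[0..2] ⇒ +0.056735 -0.714168 +0.936429 = +0.278997;  D = +0.265803-0.084780i
d^4_{-1,-2}: k∈[0..2] ⇒ -0.246532 +1.293027 -0.904234 = +0.142261;  D = +0.096936+0.104123i
d^4_{0,-2}: k∈[0..2] ⇒ +0.564599 -1.579333 +0.621254 = -0.393479;  D = +0.146029-0.365378i
d^4_{1,-2}: k∈[0..2] ⇒ -0.862018 +1.356351 -0.284555 = +0.209778;  D = -0.209391+0.012724i
d^4_{2,-2}: k∈[0..2] ⇒ +0.936429 -0.785831 +0.068693 = +0.219291;  D = -0.105442-0.192277i
d^4_{3,-2}: k∈[0..1] ⇒ -0.717714 +0.250954 = -0.466759;  D = -0.274340+0.377626i
d^4_{4,-2}: single k=0 term ⇒ +0.346519;  D = +0.340454+0.064548i
Y_4^{m'}(θ=2.1605,φ=1.6714) and Σ D·Y over m':
  (-0.2646-0.1708i)·(+0.1943-0.0827i)  (-0.0615+0.4627i)·(-0.1188-0.3815i)  (+0.2658-0.0848i)·(-0.2637+0.0538i)  (+0.0969+0.1041i)·(-0.0183-0.1817i)  (+0.1460-0.3654i)·(-0.3100+0.0000i)  (-0.2094+0.0127i)·(+0.0183-0.1817i)  (-0.1054-0.1923i)·(-0.2637-0.0538i)  (-0.2743+0.3776i)·(+0.1188-0.3815i)  (+0.3405+0.0645i)·(+0.1943+0.0827i)
Y_4^-2(R⁻¹ n̂) = +0.212888+0.372489i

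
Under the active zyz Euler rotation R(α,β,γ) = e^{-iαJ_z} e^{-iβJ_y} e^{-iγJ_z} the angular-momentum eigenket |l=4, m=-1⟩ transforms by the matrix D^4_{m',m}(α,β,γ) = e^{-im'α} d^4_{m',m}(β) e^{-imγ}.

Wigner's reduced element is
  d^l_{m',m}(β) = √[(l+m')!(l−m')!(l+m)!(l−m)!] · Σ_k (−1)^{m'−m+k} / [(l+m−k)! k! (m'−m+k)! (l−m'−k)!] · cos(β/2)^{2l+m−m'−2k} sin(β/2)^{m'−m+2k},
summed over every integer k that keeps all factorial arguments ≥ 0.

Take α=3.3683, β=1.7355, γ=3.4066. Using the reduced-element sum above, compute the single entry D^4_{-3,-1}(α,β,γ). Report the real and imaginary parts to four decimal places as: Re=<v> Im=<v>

Re=-0.2609 Im=-0.3611

First d^4_{-3,-1}(β=1.7355), then the phase factors e^{-i(-3)α} and e^{-i(-1)γ}:
c=cos(1.7355/2)=0.646545, s=sin(1.7355/2)=0.762876; N=√[1·5040·6·120]=1904.940944
Admissible k: 2..3 (factorial args all ≥0)
  k=2: (−1)^0·1904.9409/(240)·0.6465^6·0.7629^2 = +0.337419
  k=3: (−1)^1·1904.9409/(144)·0.6465^4·0.7629^4 = -0.782941
d^4_{-3,-1}(1.7355) = +0.337419 -0.782941 = -0.445522
D = (-0.777496-0.628888i)·(-0.445522)·(-0.965091-0.261916i) = -0.260915-0.361128i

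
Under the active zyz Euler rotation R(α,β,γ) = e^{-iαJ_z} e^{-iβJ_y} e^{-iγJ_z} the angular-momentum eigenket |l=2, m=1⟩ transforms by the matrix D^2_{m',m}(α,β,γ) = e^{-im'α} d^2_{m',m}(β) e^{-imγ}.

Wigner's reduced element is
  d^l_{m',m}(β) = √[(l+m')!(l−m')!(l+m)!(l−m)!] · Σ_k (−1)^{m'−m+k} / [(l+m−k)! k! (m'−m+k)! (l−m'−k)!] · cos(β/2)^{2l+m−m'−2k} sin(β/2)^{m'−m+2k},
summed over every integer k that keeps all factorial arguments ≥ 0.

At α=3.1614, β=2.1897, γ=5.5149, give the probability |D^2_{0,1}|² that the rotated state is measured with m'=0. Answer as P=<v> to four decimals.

P=0.3349

D^2_{0,1}(3.1614,2.1897,5.5149) = e^{-i·0·3.1614}·d^2_{0,1}(2.1897)·e^{-i·1·5.5149}. Compute d first:
Half-angle: c=0.458180, s=0.888860. N=√(2·2·6·1)=4.898979
Admissible k: 1..2 (factorial args all ≥0)
  k=1: (−1)^0·4.8990/(2)·0.4582^3·0.8889^1 = +0.209419
  k=2: (−1)^1·4.8990/(2)·0.4582^1·0.8889^3 = -0.788154
d^2_{0,1}(2.1897) = +0.209419 -0.788154 = -0.578735
|D^2_{0,1}|² = |d^2_{0,1}(β)|² = (-0.578735)² = 0.334934 (the z-rotation phases have unit modulus)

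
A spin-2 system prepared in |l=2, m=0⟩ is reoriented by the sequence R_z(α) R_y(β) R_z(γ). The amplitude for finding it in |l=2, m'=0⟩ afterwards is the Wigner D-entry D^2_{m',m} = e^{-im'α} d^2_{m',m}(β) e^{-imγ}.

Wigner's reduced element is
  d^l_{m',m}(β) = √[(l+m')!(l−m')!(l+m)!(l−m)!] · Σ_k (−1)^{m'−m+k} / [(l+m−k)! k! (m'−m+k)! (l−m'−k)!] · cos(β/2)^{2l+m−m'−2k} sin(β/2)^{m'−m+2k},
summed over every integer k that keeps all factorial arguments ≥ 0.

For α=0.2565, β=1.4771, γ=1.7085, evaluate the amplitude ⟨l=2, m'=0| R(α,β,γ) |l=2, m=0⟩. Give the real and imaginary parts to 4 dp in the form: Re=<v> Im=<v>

D^2_{0,0}(0.2565,1.4771,1.7085) = e^{-i·0·0.2565}·d^2_{0,0}(1.4771)·e^{-i·0·1.7085}. Compute d first:
Half-angle: c=0.739445, s=0.673216. N=√(2·2·2·2)=4.000000
k: max(0,(0)−(0))=0 … min(2+(0),2−(0))=2
  k=0: (−1)^0·4.0000/(4)·0.7394^4·0.6732^0 = +0.298968
  k=1: (−1)^1·4.0000/(1)·0.7394^2·0.6732^2 = -0.991247
  k=2: (−1)^2·4.0000/(4)·0.7394^0·0.6732^4 = +0.205409
d^2_{0,0}(1.4771) = +0.298968 -0.991247 +0.205409 = -0.486870
Attach z-rotation phases: D = e^{-i(0)(0.2565)}·(-0.486870)·e^{-i(0)(1.7085)} = -0.486870+0.000000i

Re=-0.4869 Im=0.0000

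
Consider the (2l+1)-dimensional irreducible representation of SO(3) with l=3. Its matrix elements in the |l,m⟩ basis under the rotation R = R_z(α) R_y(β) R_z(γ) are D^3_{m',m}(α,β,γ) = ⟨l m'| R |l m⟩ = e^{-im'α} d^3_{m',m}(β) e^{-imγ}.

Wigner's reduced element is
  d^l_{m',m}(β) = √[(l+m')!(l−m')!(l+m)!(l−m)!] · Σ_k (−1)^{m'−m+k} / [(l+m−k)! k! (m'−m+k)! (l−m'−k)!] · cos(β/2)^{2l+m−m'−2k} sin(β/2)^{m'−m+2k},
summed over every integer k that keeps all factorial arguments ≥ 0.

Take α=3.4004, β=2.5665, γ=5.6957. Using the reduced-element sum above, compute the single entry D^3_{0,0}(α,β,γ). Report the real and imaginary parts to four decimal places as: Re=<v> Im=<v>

Re=-0.2185 Im=0.0000

Split into d^3_{0,0}(β=2.5665) × two z-phases.
With c≡cos(β/2)=0.283600 and s≡sin(β/2)=0.958943, N=[6·6·6·6]^{1/2}=36.000000
k: max(0,(0)−(0))=0 … min(3+(0),3−(0))=3
  k=0: (−1)^0·36.0000/(36)·0.2836^6·0.9589^0 = +0.000520
  k=1: (−1)^1·36.0000/(4)·0.2836^4·0.9589^2 = -0.053537
  k=2: (−1)^2·36.0000/(4)·0.2836^2·0.9589^4 = +0.612105
  k=3: (−1)^3·36.0000/(36)·0.2836^0·0.9589^6 = -0.777599
d^3_{0,0}(2.5665) = +0.000520 -0.053537 +0.612105 -0.777599 = -0.218511
Phases: e^{-i·(0)·3.4004}=+1.000000+0.000000i, e^{-i·(0)·5.6957}=+1.000000+0.000000i ⇒ D=-0.218511+0.000000i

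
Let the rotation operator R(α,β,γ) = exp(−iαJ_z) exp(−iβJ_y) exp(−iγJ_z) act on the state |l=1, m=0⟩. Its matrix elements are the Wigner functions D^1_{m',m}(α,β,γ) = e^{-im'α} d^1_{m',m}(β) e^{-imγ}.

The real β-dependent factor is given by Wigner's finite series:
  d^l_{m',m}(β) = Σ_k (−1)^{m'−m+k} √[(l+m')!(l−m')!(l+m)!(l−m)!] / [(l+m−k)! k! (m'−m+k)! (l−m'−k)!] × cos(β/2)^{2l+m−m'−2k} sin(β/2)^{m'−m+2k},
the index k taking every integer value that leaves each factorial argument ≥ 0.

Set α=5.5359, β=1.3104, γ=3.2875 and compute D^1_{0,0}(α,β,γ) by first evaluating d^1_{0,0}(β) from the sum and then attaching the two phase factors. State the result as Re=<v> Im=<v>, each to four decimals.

Re=0.2575 Im=0.0000

D^1_{0,0}(5.5359,1.3104,3.2875) = e^{-i·0·5.5359}·d^1_{0,0}(1.3104)·e^{-i·0·3.2875}. Compute d first:
Half-angle: c=0.792926, s=0.609318. N=√(1·1·1·1)=1.000000
k∈{0,1} keeps every argument non-negative
  k=0: (−1)^0·1.0000/(1)·0.7929^2·0.6093^0 = +0.628732
  k=1: (−1)^1·1.0000/(1)·0.7929^0·0.6093^2 = -0.371268
d^1_{0,0}(1.3104) = +0.628732 -0.371268 = +0.257464
Attach z-rotation phases: D = e^{-i(0)(5.5359)}·(+0.257464)·e^{-i(0)(3.2875)} = +0.257464+0.000000i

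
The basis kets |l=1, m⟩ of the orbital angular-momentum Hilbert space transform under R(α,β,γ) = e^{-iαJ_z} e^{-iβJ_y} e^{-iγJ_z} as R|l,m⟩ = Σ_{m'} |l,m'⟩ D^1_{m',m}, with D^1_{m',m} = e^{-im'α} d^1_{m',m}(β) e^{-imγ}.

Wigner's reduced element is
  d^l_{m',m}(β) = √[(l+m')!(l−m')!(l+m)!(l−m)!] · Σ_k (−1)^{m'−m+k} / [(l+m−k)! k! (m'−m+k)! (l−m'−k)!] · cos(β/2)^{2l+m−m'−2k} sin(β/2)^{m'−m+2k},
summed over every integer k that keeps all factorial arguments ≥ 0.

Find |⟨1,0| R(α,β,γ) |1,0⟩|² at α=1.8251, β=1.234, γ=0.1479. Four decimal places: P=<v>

P=0.1092

Split into d^1_{0,0}(β=1.234) × two z-phases.
With c≡cos(β/2)=0.815618 and s≡sin(β/2)=0.578591, N=[1·1·1·1]^{1/2}=1.000000
The bounds max(0,m−m')=0 and min(l+m,l−m')=1 give 2 terms
  k=0: (−1)^0·1.0000/(1)·0.8156^2·0.5786^0 = +0.665233
  k=1: (−1)^1·1.0000/(1)·0.8156^0·0.5786^2 = -0.334767
d^1_{0,0}(1.234) = +0.665233 -0.334767 = +0.330465
|D^1_{0,0}|² = |d^1_{0,0}(β)|² = (+0.330465)² = 0.109207 (the z-rotation phases have unit modulus)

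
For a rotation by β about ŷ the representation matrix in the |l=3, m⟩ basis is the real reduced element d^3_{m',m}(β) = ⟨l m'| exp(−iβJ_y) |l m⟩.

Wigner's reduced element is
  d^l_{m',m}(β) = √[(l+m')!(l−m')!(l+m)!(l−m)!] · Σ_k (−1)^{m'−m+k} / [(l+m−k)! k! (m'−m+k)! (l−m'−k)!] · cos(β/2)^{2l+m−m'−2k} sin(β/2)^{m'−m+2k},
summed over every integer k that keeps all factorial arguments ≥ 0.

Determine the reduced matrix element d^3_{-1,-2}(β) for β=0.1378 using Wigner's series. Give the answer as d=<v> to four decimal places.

d=-0.2131

d^3_{-1,-2}(β=0.1378) via Wigner's sum:
c=cos(0.1378/2)=0.997627, s=sin(0.1378/2)=0.068845; N=√[2·24·1·120]=75.894664
Admissible k: 0..1 (factorial args all ≥0)
  k=0: (−1)^1·75.8947/(24)·0.9976^5·0.0688^1 = -0.215138
  k=1: (−1)^2·75.8947/(12)·0.9976^3·0.0688^3 = +0.002049
d^3_{-1,-2}(0.1378) = -0.215138 +0.002049 = -0.213089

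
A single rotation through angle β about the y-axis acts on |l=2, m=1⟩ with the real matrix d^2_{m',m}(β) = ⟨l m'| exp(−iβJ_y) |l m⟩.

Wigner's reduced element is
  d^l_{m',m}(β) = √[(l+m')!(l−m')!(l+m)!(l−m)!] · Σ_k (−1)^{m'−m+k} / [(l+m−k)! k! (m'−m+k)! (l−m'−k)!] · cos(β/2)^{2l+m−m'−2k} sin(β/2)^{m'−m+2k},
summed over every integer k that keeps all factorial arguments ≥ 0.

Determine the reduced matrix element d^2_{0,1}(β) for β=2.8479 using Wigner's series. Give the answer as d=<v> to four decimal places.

d^2_{0,1}(β=2.8479) via Wigner's sum:
Half-angle: c=0.146319, s=0.989237. N=√(2·2·6·1)=4.898979
k: max(0,(1)−(0))=1 … min(2+(1),2−(0))=2
  k=1: (−1)^0·4.8990/(2)·0.1463^3·0.9892^1 = +0.007591
  k=2: (−1)^1·4.8990/(2)·0.1463^1·0.9892^3 = -0.346959
d^2_{0,1}(2.8479) = +0.007591 -0.346959 = -0.339369

d=-0.3394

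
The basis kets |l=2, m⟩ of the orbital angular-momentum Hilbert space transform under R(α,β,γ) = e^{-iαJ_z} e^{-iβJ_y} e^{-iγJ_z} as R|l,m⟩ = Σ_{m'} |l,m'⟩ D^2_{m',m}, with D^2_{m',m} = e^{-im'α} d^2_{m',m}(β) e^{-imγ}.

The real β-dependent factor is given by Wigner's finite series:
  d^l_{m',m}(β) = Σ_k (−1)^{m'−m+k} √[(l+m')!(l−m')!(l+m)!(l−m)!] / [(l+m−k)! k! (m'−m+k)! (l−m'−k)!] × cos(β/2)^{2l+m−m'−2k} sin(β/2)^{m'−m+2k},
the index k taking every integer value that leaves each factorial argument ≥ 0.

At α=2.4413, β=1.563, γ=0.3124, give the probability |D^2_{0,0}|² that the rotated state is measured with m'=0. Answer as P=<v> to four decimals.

P=0.2499

First d^2_{0,0}(β=1.563), then the phase factors e^{-i(0)α} and e^{-i(0)γ}:
With c≡cos(β/2)=0.709858 and s≡sin(β/2)=0.704345, N=[2·2·2·2]^{1/2}=4.000000
Admissible k: 0..2 (factorial args all ≥0)
  k=0: (−1)^0·4.0000/(4)·0.7099^4·0.7043^0 = +0.253913
  k=1: (−1)^1·4.0000/(1)·0.7099^2·0.7043^2 = -0.999939
  k=2: (−1)^2·4.0000/(4)·0.7099^0·0.7043^4 = +0.246117
d^2_{0,0}(1.563) = +0.253913 -0.999939 +0.246117 = -0.499909
|D^2_{0,0}|² = |d^2_{0,0}(β)|² = (-0.499909)² = 0.249909 (the z-rotation phases have unit modulus)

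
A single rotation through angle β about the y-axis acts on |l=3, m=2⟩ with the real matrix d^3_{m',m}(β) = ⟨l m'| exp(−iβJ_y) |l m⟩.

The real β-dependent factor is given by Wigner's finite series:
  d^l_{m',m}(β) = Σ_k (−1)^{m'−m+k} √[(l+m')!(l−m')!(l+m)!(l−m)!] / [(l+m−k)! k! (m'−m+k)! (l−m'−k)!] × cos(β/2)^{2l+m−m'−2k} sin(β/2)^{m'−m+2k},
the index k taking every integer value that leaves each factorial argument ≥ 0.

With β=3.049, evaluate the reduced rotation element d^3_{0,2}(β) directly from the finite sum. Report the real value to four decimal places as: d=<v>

d^3_{0,2}(β=3.049) via Wigner's sum:
With c≡cos(β/2)=0.046280 and s≡sin(β/2)=0.998929, N=[6·6·120·1]^{1/2}=65.726707
The bounds max(0,m−m')=2 and min(l+m,l−m')=3 give 2 terms
  k=2: (−1)^0·65.7267/(12)·0.0463^4·0.9989^2 = +0.000025
  k=3: (−1)^1·65.7267/(12)·0.0463^2·0.9989^4 = -0.011681
d^3_{0,2}(3.049) = +0.000025 -0.011681 = -0.011656

d=-0.0117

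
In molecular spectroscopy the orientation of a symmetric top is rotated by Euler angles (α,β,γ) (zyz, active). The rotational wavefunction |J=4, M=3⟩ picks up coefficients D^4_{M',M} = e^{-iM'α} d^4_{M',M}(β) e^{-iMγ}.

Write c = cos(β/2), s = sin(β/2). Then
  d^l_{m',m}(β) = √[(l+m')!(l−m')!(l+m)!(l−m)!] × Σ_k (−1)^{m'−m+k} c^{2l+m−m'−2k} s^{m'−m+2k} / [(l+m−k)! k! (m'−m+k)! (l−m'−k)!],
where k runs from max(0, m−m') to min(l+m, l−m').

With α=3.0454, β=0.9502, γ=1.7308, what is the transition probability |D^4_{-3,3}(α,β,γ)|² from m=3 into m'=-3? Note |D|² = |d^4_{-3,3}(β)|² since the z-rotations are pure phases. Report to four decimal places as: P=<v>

Split into d^4_{-3,3}(β=0.9502) × two z-phases.
With c≡cos(β/2)=0.889247 and s≡sin(β/2)=0.457427, N=[1·5040·5040·1]^{1/2}=5040.000000
Admissible k: 6..7 (factorial args all ≥0)
  k=6: (−1)^0·5040.0000/(720)·0.8892^2·0.4574^6 = +0.050708
  k=7: (−1)^1·5040.0000/(5040)·0.8892^0·0.4574^8 = -0.001917
d^4_{-3,3}(0.9502) = +0.050708 -0.001917 = +0.048791
|D^4_{-3,3}|² = |d^4_{-3,3}(β)|² = (+0.048791)² = 0.002381 (the z-rotation phases have unit modulus)

P=0.0024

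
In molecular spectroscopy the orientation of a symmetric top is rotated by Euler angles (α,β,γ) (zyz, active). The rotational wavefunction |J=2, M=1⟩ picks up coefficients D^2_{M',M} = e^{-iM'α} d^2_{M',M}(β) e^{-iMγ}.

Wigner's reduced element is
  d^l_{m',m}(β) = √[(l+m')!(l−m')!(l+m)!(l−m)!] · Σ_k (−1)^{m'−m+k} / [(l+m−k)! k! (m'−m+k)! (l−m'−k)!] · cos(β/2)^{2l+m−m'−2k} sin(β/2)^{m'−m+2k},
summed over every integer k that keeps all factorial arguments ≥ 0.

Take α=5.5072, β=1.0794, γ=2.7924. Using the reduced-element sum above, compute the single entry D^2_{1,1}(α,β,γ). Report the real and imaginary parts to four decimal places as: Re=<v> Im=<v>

D^2_{1,1}(5.5072,1.0794,2.7924) = e^{-i·1·5.5072}·d^2_{1,1}(1.0794)·e^{-i·1·2.7924}. Compute d first:
c=cos(1.0794/2)=0.857863, s=sin(1.0794/2)=0.513879; N=√[6·1·6·1]=6.000000
Admissible k: 0..1 (factorial args all ≥0)
  k=0: (−1)^0·6.0000/(6)·0.8579^4·0.5139^0 = +0.541591
  k=1: (−1)^1·6.0000/(2)·0.8579^2·0.5139^2 = -0.583013
d^2_{1,1}(1.0794) = +0.541591 -0.583013 = -0.041422
D = (+0.713731+0.700420i)·(-0.041422)·(-0.939649-0.342139i) = +0.017853+0.037377i

Re=0.0179 Im=0.0374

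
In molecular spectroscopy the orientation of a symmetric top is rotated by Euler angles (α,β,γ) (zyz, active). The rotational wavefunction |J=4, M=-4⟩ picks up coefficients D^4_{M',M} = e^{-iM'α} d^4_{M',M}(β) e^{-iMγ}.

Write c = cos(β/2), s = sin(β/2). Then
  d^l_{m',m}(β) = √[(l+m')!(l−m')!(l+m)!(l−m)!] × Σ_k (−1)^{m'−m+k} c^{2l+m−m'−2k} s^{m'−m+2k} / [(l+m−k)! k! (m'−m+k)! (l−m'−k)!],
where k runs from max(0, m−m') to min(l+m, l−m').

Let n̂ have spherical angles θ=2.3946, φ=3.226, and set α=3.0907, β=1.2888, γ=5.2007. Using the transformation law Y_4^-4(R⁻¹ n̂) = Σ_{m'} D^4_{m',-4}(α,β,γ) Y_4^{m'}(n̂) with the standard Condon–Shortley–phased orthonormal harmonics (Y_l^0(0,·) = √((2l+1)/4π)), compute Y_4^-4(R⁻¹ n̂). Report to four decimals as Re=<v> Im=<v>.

Re=0.0077 Im=0.2861

Need the full column D^4_{m',-4} for m'=−4..4 at α=3.0907, β=1.2888, γ=5.2007.
cos(β/2)=0.799460, sin(β/2)=0.600719
d^4_{-4,-4}: single k=0 term ⇒ +0.166869;  D = -0.029690+0.164206i
d^4_{-3,-4}: single k=0 term ⇒ -0.354646;  D = -0.080772+0.345325i
d^4_{-2,-4}: single k=0 term ⇒ +0.498544;  D = -0.138093+0.479037i
d^4_{-1,-4}: single k=0 term ⇒ -0.529776;  D = -0.172449+0.500923i
d^4_{0,-4}: single k=0 term ⇒ +0.445063;  D = -0.166094+0.412909i
d^4_{1,-4}: single k=0 term ⇒ -0.299117;  D = -0.125601+0.271469i
d^4_{2,-4}: single k=0 term ⇒ +0.158928;  D = -0.073986+0.140656i
d^4_{3,-4}: single k=0 term ⇒ -0.063832;  D = -0.032551+0.054909i
d^4_{4,-4}: single k=0 term ⇒ +0.016958;  D = -0.009378+0.014128i
Y_4^{m'}(θ=2.3946,φ=3.226) and Σ D·Y over m':
  (-0.0297+0.1642i)·(+0.0890-0.0312i)  (-0.0808+0.3453i)·(+0.2789-0.0722i)  (-0.1381+0.4790i)·(+0.4215-0.0718i)  (-0.1724+0.5009i)·(+0.1806-0.0153i)  (-0.1661+0.4129i)·(-0.3181+0.0000i)  (-0.1256+0.2715i)·(-0.1806-0.0153i)  (-0.0740+0.1407i)·(+0.4215+0.0718i)  (-0.0326+0.0549i)·(-0.2789-0.0722i)  (-0.0094+0.0141i)·(+0.0890+0.0312i)
Y_4^-4(R⁻¹ n̂) = +0.007740+0.286122i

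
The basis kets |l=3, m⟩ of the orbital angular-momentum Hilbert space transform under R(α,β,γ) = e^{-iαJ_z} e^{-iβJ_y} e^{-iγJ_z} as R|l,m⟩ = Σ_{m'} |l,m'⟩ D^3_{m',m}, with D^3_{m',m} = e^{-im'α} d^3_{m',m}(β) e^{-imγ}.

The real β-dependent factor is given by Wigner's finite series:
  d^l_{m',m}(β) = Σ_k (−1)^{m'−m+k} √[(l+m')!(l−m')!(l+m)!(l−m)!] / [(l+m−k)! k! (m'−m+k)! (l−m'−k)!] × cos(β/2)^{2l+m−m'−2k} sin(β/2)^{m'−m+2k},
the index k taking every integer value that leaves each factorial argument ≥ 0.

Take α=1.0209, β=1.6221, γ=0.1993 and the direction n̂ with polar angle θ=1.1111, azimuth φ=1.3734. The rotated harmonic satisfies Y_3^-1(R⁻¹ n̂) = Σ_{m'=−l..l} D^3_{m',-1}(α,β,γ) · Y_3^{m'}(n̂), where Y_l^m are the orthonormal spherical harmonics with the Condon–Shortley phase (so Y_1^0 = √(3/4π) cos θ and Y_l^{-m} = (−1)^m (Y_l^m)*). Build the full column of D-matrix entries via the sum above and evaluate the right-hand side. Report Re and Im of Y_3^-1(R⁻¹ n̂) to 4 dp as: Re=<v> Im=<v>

Need the full column D^3_{m',-1} for m'=−3..3 at α=1.0209, β=1.6221, γ=0.1993.
cos(β/2)=0.688738, sin(β/2)=0.725011
d^3_{-3,-1}: single k=2 term ⇒ +0.458089;  D = -0.454772-0.055024i
d^3_{-2,-1}: k∈[1..2] ⇒ +0.355315 -0.787453 = -0.432138;  D = +0.268455-0.338638i
d^3_{-1,-1}: k∈[0..2] ⇒ +0.106739 -0.946224 +0.786387 = -0.053098;  D = -0.018237-0.049868i
d^3_{0,-1}: k∈[0..2] ⇒ -0.389228 +1.293917 -0.477933 = +0.426757;  D = +0.418309+0.084491i
d^3_{1,-1}: k∈[0..2] ⇒ +0.709668 -1.048517 +0.145233 = -0.193615;  D = -0.131862+0.141772i
d^3_{2,-1}: k∈[0..1] ⇒ -0.787453 +0.436291 = -0.351162;  D = +0.094242+0.338280i
d^3_{3,-1}: single k=0 term ⇒ +0.507611;  D = -0.488095-0.139399i
Y_3^{m'}(θ=1.1111,φ=1.3734) and Σ D·Y over m':
  (-0.4548-0.0550i)·(-0.1676+0.2492i)  (+0.2685-0.3386i)·(-0.3362-0.1401i)  (-0.0182-0.0499i)·(-0.0009+0.0045i)  (+0.4183+0.0845i)·(-0.3337+0.0000i)  (-0.1319+0.1418i)·(+0.0009+0.0045i)  (+0.0942+0.3383i)·(-0.3362+0.1401i)  (-0.4881-0.1394i)·(+0.1676+0.2492i)
Y_3^-1(R⁻¹ n̂) = -0.314002-0.302058i

Re=-0.3140 Im=-0.3021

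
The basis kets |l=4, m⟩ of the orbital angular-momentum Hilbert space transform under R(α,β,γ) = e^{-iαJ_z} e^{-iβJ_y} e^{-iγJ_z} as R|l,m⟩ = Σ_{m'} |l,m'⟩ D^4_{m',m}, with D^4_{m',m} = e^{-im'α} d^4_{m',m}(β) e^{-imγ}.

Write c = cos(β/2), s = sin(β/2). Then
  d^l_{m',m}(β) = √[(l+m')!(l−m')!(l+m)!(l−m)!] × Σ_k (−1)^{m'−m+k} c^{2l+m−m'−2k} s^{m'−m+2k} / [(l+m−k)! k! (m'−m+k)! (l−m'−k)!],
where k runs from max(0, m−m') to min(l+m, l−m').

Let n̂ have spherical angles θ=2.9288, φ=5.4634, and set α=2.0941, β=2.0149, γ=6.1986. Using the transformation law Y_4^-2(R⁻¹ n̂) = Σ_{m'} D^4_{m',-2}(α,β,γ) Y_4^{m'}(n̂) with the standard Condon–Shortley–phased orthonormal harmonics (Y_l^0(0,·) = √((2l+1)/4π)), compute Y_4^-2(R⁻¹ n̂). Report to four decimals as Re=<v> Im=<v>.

Re=-0.1943 Im=0.0138

Need the full column D^4_{m',-2} for m'=−4..4 at α=2.0941, β=2.0149, γ=6.1986.
cos(β/2)=0.534018, sin(β/2)=0.845473
d^4_{-4,-2}: single k=2 term ⇒ +0.087723;  D = -0.030348+0.082307i
d^4_{-3,-2}: k∈[1..2] ⇒ +0.039179 -0.294622 = -0.255443;  D = -0.251758+0.043230i
d^4_{-2,-2}: k∈[0..2] ⇒ +0.006614 -0.198938 +0.623325 = +0.431001;  D = -0.275463-0.331484i
d^4_{-1,-2}: k∈[0..2] ⇒ -0.044425 +0.556784 -0.930426 = -0.418068;  D = +0.144977-0.392126i
d^4_{0,-2}: k∈[0..2] ⇒ +0.157274 -1.051268 +0.988170 = +0.094176;  D = +0.092832-0.015856i
d^4_{1,-2}: k∈[0..2] ⇒ -0.371189 +1.395640 -0.699665 = +0.324786;  D = -0.207357-0.249977i
d^4_{2,-2}: k∈[0..2] ⇒ +0.623325 -1.249947 +0.261094 = -0.365528;  D = +0.127060-0.342733i
d^4_{3,-2}: k∈[0..1] ⇒ -0.738503 +0.617047 = -0.121457;  D = -0.119741+0.020343i
d^4_{4,-2}: single k=0 term ⇒ +0.551175;  D = -0.351518-0.424533i
Y_4^{m'}(θ=2.9288,φ=5.4634) and Σ D·Y over m':
  (-0.0303+0.0823i)·(-0.0009-0.0001i)  (-0.2518+0.0432i)·(+0.0089-0.0073i)  (-0.2755-0.3315i)·(-0.0058+0.0847i)  (+0.1450-0.3921i)·(-0.2458-0.2633i)  (+0.0928-0.0159i)·(+0.6649+0.0000i)  (-0.2074-0.2500i)·(+0.2458-0.2633i)  (+0.1271-0.3427i)·(-0.0058-0.0847i)  (-0.1197+0.0203i)·(-0.0089-0.0073i)  (-0.3515-0.4245i)·(-0.0009+0.0001i)
Y_4^-2(R⁻¹ n̂) = -0.194315+0.013830i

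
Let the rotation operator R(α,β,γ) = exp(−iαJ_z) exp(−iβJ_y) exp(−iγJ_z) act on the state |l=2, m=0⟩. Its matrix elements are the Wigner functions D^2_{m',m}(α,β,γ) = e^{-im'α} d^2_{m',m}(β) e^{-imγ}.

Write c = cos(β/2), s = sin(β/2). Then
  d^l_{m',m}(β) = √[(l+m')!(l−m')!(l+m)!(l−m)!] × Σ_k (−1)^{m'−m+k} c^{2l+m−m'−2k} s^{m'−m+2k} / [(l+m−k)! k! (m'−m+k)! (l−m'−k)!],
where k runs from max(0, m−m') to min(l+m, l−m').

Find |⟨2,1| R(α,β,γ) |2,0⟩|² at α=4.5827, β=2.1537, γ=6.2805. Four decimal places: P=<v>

Split into d^2_{1,0}(β=2.1537) × two z-phases.
Half-angle: c=0.474104, s=0.880469. N=√(6·1·2·2)=4.898979
The bounds max(0,m−m')=0 and min(l+m,l−m')=1 give 2 terms
  k=0: (−1)^1·4.8990/(2)·0.4741^3·0.8805^1 = -0.229832
  k=1: (−1)^2·4.8990/(2)·0.4741^1·0.8805^3 = +0.792668
d^2_{1,0}(2.1537) = -0.229832 +0.792668 = +0.562836
|D^2_{1,0}|² = |d^2_{1,0}(β)|² = (+0.562836)² = 0.316784 (the z-rotation phases have unit modulus)

P=0.3168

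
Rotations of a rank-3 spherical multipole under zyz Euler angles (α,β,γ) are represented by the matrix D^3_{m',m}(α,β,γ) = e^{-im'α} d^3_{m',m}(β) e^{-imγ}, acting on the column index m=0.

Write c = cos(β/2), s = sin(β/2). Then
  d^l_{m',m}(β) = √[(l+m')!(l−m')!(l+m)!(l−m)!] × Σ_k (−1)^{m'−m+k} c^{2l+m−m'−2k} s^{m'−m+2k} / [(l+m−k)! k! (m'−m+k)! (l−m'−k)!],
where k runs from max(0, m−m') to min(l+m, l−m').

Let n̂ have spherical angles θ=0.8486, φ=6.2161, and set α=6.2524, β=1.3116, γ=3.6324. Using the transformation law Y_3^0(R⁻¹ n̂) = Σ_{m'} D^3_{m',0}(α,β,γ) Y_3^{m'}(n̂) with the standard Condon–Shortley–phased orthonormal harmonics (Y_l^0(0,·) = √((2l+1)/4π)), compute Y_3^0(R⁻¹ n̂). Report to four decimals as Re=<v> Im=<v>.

Re=0.3331 Im=0.0000

Need the full column D^3_{m',0} for m'=−3..3 at α=6.2524, β=1.3116, γ=3.6324.
cos(β/2)=0.792560, sin(β/2)=0.609793
d^3_{-3,0}: single k=3 term ⇒ +0.504848;  D = +0.502696-0.046559i
d^3_{-2,0}: k∈[2..3] ⇒ +0.803629 -0.475726 = +0.327903;  D = +0.327282-0.020176i
d^3_{-1,0}: k∈[1..3] ⇒ +0.660595 -1.173160 +0.231492 = -0.281073;  D = -0.280940+0.008652i
d^3_{0,0}: k∈[0..3] ⇒ +0.247853 -1.320497 +0.781697 -0.051416 = -0.342363;  D = -0.342363+0.000000i
d^3_{1,0}: k∈[0..2] ⇒ -0.660595 +1.173160 -0.231492 = +0.281073;  D = +0.280940+0.008652i
d^3_{2,0}: k∈[0..1] ⇒ +0.803629 -0.475726 = +0.327903;  D = +0.327282+0.020176i
d^3_{3,0}: single k=0 term ⇒ -0.504848;  D = -0.502696-0.046559i
Y_3^{m'}(θ=0.8486,φ=6.2161) and Σ D·Y over m':
  (+0.5027-0.0466i)·(+0.1727+0.0352i)  (+0.3273-0.0202i)·(+0.3769+0.0509i)  (-0.2809+0.0087i)·(+0.2867+0.0193i)  (-0.3424+0.0000i)·(-0.2011+0.0000i)  (+0.2809+0.0087i)·(-0.2867+0.0193i)  (+0.3273+0.0202i)·(+0.3769-0.0509i)  (-0.5027-0.0466i)·(-0.1727+0.0352i)
Y_3^0(R⁻¹ n̂) = +0.333147+0.000000i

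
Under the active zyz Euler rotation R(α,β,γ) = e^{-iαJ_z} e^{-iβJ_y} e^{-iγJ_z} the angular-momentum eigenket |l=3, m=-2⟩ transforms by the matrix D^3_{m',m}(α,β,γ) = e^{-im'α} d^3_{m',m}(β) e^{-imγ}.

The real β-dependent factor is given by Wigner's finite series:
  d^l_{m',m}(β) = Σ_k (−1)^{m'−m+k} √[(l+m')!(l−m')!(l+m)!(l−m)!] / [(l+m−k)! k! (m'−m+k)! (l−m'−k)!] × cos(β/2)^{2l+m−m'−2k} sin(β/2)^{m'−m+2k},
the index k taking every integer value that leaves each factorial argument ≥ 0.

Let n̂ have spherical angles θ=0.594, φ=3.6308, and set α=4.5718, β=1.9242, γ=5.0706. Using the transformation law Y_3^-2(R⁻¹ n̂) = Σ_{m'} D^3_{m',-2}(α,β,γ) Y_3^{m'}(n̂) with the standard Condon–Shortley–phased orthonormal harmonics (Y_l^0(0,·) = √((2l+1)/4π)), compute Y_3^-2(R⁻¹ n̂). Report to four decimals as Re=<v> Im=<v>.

Need the full column D^3_{m',-2} for m'=−3..3 at α=4.5718, β=1.9242, γ=5.0706.
cos(β/2)=0.571798, sin(β/2)=0.820394
d^3_{-3,-2}: single k=1 term ⇒ +0.122832;  D = +0.035672-0.117539i
d^3_{-2,-2}: k∈[0..1] ⇒ +0.034951 -0.359739 = -0.324788;  D = -0.294507-0.136941i
d^3_{-1,-2}: k∈[0..1] ⇒ -0.158576 +0.652870 = +0.494294;  D = -0.269160+0.414583i
d^3_{0,-2}: k∈[0..1] ⇒ +0.394074 -0.811216 = -0.417143;  D = +0.314592+0.273934i
d^3_{1,-2}: k∈[0..1] ⇒ -0.652870 +0.671979 = +0.019109;  D = +0.014445-0.012511i
d^3_{2,-2}: k∈[0..1] ⇒ +0.740536 -0.304884 = +0.435651;  D = +0.236263+0.366022i
d^3_{3,-2}: single k=0 term ⇒ -0.520513;  D = +0.472561-0.218219i
Y_3^{m'}(θ=0.594,φ=3.6308) and Σ D·Y over m':
  (+0.0357-0.1175i)·(-0.0075+0.0728i)  (-0.2945-0.1369i)·(+0.1481-0.2201i)  (-0.2692+0.4146i)·(-0.3886+0.2069i)  (+0.3146+0.2739i)·(+0.1342+0.0000i)  (+0.0144-0.0125i)·(+0.3886+0.2069i)  (+0.2363+0.3660i)·(+0.1481+0.2201i)  (+0.4726-0.2182i)·(+0.0075+0.0728i)
Y_3^-2(R⁻¹ n̂) = -0.022375+0.005063i

Re=-0.0224 Im=0.0051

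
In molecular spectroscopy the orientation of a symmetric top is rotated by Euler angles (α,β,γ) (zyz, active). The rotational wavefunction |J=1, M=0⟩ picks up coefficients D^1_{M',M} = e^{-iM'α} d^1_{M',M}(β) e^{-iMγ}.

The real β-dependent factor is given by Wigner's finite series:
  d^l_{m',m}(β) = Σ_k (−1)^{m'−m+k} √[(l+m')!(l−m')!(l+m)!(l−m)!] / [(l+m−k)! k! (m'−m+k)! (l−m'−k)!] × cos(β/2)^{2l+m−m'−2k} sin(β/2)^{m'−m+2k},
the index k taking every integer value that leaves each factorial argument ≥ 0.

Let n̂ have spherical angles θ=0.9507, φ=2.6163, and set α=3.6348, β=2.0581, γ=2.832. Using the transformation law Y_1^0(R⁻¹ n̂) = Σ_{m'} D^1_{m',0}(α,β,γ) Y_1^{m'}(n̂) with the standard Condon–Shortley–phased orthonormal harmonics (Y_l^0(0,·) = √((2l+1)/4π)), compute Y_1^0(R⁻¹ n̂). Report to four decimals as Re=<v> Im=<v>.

Need the full column D^1_{m',0} for m'=−1..1 at α=3.6348, β=2.0581, γ=2.832.
cos(β/2)=0.515633, sin(β/2)=0.856810
d^1_{-1,0}: single k=1 term ⇒ +0.624799;  D = -0.550334-0.295813i
d^1_{0,0}: k∈[0..1] ⇒ +0.265877 -0.734123 = -0.468245;  D = -0.468245+0.000000i
d^1_{1,0}: single k=0 term ⇒ -0.624799;  D = +0.550334-0.295813i
Y_1^{m'}(θ=0.9507,φ=2.6163) and Σ D·Y over m':
  (-0.5503-0.2958i)·(-0.2433-0.1410i)  (-0.4682+0.0000i)·(+0.2839+0.0000i)  (+0.5503-0.2958i)·(+0.2433-0.1410i)
Y_1^0(R⁻¹ n̂) = +0.051383+0.000000i

Re=0.0514 Im=0.0000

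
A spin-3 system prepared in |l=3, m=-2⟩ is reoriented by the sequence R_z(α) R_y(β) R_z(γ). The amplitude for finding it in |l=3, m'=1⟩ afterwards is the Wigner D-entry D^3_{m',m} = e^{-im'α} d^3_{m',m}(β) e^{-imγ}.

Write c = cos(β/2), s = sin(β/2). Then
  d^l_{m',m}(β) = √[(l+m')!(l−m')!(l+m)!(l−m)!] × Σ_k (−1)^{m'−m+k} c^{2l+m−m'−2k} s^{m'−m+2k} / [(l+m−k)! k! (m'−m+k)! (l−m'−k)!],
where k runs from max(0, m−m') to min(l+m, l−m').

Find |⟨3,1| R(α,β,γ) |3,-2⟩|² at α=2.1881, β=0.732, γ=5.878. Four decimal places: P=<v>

P=0.0478

Split into d^3_{1,-2}(β=0.732) × two z-phases.
c=cos(0.732/2)=0.933766, s=sin(0.732/2)=0.357883; N=√[24·2·1·120]=75.894664
k∈{0,1} keeps every argument non-negative
  k=0: (−1)^3·75.8947/(12)·0.9338^3·0.3579^3 = -0.236031
  k=1: (−1)^4·75.8947/(24)·0.9338^1·0.3579^5 = +0.017336
d^3_{1,-2}(0.732) = -0.236031 +0.017336 = -0.218695
|D^3_{1,-2}|² = |d^3_{1,-2}(β)|² = (-0.218695)² = 0.047827 (the z-rotation phases have unit modulus)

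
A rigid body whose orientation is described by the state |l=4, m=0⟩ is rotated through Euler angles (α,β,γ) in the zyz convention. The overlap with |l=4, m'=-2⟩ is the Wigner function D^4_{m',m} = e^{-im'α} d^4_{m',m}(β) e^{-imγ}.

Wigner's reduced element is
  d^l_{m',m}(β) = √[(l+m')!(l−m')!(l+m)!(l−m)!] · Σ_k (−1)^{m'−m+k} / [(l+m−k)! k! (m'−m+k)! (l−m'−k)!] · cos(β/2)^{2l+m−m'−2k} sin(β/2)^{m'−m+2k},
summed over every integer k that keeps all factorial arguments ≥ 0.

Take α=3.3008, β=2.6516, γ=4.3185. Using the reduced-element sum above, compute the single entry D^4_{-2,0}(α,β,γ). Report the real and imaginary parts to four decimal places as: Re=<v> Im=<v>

Re=0.3700 Im=0.1220

First d^4_{-2,0}(β=2.6516), then the phase factors e^{-i(-2)α} and e^{-i(0)γ}:
Half-angle: c=0.242553, s=0.970138. N=√(2·720·24·24)=910.735966
Admissible k: 2..4 (factorial args all ≥0)
  k=2: (−1)^0·910.7360/(96)·0.2426^6·0.9701^2 = +0.001818
  k=3: (−1)^1·910.7360/(36)·0.2426^4·0.9701^4 = -0.077562
  k=4: (−1)^2·910.7360/(96)·0.2426^2·0.9701^6 = +0.465302
d^4_{-2,0}(2.6516) = +0.001818 -0.077562 +0.465302 = +0.389559
D = (+0.949733+0.313061i)·(+0.389559)·(+1.000000+0.000000i) = +0.369977+0.121956i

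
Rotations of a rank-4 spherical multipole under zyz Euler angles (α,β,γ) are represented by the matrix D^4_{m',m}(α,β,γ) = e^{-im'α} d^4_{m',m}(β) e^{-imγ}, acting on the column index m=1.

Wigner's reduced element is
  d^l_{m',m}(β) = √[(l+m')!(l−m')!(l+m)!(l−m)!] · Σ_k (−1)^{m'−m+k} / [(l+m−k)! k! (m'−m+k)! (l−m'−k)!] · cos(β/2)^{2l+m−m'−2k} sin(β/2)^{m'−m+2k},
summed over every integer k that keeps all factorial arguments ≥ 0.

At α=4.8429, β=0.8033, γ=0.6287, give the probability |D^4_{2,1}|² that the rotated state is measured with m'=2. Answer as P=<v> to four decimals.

Split into d^4_{2,1}(β=0.8033) × two z-phases.
Half-angle: c=0.920417, s=0.390938. N=√(720·2·120·6)=1018.233765
k∈{0,1,2} keeps every argument non-negative
  k=0: (−1)^1·1018.2338/(240)·0.9204^7·0.3909^1 = -0.928190
  k=1: (−1)^2·1018.2338/(48)·0.9204^5·0.3909^3 = +0.837244
  k=2: (−1)^3·1018.2338/(72)·0.9204^3·0.3909^5 = -0.100695
d^4_{2,1}(0.8033) = -0.928190 +0.837244 -0.100695 = -0.191640
|D^4_{2,1}|² = |d^4_{2,1}(β)|² = (-0.191640)² = 0.036726 (the z-rotation phases have unit modulus)

P=0.0367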